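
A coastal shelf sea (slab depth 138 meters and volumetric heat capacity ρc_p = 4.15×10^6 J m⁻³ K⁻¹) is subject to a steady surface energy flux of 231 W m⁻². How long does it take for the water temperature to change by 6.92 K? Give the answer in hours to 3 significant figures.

Areal heat capacity C = ρc_p × D = 4.15×10^6 × 138 = 5.73×10^8 J/(m²·K).
Time required: Δt = C ΔT / F = 5.73×10^8 × 6.92 / 231 = 1.72×10^7 s.
In hours: 1.72×10^7 s / (3600 s/hour) = 4770 hours.

4770 hours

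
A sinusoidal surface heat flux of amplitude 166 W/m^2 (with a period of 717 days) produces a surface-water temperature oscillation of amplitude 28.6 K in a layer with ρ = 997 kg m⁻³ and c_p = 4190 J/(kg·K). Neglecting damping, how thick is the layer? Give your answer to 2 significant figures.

14 m

ω = 2π / 6.19×10^7 s = 1.01×10^-7 s⁻¹.
Required C = F₀ / (A ω) = 166 / (28.6 × 1.01×10^-7) = 5.72×10^7 J/(m²·K).
D = C / (ρ c_p) = 5.72×10^7 / (997 × 4190) = 13.7 m.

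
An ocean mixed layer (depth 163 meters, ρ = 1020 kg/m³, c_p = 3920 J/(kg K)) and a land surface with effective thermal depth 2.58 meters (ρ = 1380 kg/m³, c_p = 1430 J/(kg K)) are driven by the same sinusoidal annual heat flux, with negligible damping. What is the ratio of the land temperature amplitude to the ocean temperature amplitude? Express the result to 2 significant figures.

C_ocean = 1020 × 3920 × 163 = 6.52×10^8 J/(m²·K).
C_land = 1380 × 1430 × 2.58 = 5.09×10^6 J/(m²·K).
Undamped amplitude ∝ 1/C, so A_land/A_ocean = C_ocean/C_land = 128.

130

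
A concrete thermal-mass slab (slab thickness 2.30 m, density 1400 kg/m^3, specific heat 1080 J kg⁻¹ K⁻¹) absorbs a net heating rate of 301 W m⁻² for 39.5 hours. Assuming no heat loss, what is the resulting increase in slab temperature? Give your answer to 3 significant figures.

Areal heat capacity C = ρ c_p D = 1400 × 1080 × 2.30 = 3.48×10^6 J m⁻² K⁻¹.
Net heat input Q = F Δt = 301 × (39.5 hours × 3600 s/hour) = 4.28×10^7 J/m².
ΔT = Q / C = 4.28×10^7 / 3.48×10^6 = 12.3 K.

12.3 K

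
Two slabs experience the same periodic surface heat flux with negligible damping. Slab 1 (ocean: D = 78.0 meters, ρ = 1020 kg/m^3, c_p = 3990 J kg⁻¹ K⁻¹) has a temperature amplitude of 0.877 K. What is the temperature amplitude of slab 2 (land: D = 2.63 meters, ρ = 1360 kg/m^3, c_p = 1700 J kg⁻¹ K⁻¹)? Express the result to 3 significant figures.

C_ocean = 3.17×10^8 J/(m²·K); C_land = 6.08×10^6 J/(m²·K).
A ∝ 1/C ⇒ A_land = A_ocean × C_ocean/C_land = 0.877 × 52.2 = 45.8 K.

45.8 K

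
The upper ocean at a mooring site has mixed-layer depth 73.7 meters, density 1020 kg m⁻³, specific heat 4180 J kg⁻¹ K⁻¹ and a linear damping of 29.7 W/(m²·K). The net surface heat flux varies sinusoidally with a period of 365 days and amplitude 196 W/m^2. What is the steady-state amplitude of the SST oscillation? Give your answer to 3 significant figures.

2.83 K

Areal heat capacity C = ρ c_p D = 1020 × 4180 × 73.7 = 3.14×10^8 J/(m^2 K).
Angular frequency ω = 2π / T = 2π / 3.15×10^7 s = 1.99×10^-7 s⁻¹.
√((Cω)² + λ²) = √((62.6)² + 29.7²) = 69.3 W/(m²·K).
Amplitude A = F₀ / √((Cω)²+λ²) = 196 / 69.3 = 2.83 K.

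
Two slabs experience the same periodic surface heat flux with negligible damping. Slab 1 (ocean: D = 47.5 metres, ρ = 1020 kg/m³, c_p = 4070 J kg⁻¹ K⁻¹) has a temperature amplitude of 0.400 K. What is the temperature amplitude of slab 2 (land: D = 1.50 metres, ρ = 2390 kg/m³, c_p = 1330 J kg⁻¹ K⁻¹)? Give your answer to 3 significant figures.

16.5 K

C_ocean = 1.97×10^8 J/(m²·K); C_land = 4.77×10^6 J/(m²·K).
A ∝ 1/C ⇒ A_land = A_ocean × C_ocean/C_land = 0.400 × 41.4 = 16.5 K.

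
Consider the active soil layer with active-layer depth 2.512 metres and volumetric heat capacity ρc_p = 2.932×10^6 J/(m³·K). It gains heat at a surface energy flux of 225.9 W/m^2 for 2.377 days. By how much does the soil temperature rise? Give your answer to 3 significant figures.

Areal heat capacity C = ρc_p × D = 2.932×10^6 × 2.512 = 7.37×10^6 J/(m²·K).
Net heat input Q = F Δt = 225.9 × (2.377 days × 86400 s/day) = 4.64×10^7 J/m².
ΔT = Q / C = 4.64×10^7 / 7.37×10^6 = 6.30 K.

6.30 K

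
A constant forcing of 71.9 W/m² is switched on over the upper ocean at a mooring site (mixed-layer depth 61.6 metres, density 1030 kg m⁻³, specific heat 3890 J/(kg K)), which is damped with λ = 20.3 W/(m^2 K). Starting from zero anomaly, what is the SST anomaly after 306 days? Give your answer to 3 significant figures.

Areal heat capacity C = ρ c_p D = 1030 × 3890 × 61.6 = 2.47×10^8 J/(m²·K).
τ = C / λ = 2.47×10^8 / 20.3 = 1.22×10^7 s.
Equilibrium anomaly ΔT_eq = F / λ = 71.9 / 20.3 = 3.54 K.
t = 306 days = 2.64×10^7 s, so t/τ = 2.17.
ΔT(t) = ΔT_eq (1 − e^(−t/τ)) = 3.54 × (1 − e^−2.17) = 3.14 K.

3.14 K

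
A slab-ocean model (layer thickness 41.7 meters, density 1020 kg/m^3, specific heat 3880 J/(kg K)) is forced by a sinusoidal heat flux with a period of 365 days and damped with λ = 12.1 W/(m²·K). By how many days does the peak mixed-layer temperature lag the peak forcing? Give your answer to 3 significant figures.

70.8 days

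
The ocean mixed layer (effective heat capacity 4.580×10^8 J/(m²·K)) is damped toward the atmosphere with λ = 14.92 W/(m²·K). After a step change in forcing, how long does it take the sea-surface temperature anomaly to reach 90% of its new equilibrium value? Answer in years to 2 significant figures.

Areal heat capacity C = 4.580×10^8 J/(m²·K) (given).
τ = C / λ = 4.58×10^8 / 14.92 = 3.07×10^7 s.
Fraction reached: 1 − e^(−t/τ) = 0.90 ⇒ t = −τ ln(1 − 0.90) = τ × 2.30.
t = 7.07×10^7 s = 2.24 years.

2.2 years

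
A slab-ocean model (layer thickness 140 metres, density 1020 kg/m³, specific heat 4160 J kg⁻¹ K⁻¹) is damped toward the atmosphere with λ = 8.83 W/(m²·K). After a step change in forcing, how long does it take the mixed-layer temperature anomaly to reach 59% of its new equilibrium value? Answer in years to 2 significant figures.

Areal heat capacity C = ρ c_p D = 1020 × 4160 × 140 = 5.94×10^8 J/(m²·K).
τ = C / λ = 5.94×10^8 / 8.83 = 6.73×10^7 s.
Fraction reached: 1 − e^(−t/τ) = 0.59 ⇒ t = −τ ln(1 − 0.59) = τ × 0.892.
t = 6.00×10^7 s = 1.90 years.

1.9 years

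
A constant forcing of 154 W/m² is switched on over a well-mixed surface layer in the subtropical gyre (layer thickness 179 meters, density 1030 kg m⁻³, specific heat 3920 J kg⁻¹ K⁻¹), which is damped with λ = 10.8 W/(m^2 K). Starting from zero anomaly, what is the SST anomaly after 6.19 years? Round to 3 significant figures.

13.5 K

Areal heat capacity C = ρ c_p D = 1030 × 3920 × 179 = 7.23×10^8 J/(m^2 K).
τ = C / λ = 7.23×10^8 / 10.8 = 6.69×10^7 s.
Equilibrium anomaly ΔT_eq = F / λ = 154 / 10.8 = 14.3 K.
t = 6.19 years = 1.95×10^8 s, so t/τ = 2.92.
ΔT(t) = ΔT_eq (1 − e^(−t/τ)) = 14.3 × (1 − e^−2.92) = 13.5 K.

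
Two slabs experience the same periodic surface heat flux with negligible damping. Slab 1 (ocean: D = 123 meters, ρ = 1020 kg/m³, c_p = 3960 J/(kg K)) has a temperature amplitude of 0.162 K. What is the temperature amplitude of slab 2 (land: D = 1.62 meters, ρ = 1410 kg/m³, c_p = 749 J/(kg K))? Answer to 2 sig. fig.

C_ocean = 4.97×10^8 J/(m²·K); C_land = 1.71×10^6 J/(m²·K).
A ∝ 1/C ⇒ A_land = A_ocean × C_ocean/C_land = 0.162 × 290 = 47.0 K.

47 K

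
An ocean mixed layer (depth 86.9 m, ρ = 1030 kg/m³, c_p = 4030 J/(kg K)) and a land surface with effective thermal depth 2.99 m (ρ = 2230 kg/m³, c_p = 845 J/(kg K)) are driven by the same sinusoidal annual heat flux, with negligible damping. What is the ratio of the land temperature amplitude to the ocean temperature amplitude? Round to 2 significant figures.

64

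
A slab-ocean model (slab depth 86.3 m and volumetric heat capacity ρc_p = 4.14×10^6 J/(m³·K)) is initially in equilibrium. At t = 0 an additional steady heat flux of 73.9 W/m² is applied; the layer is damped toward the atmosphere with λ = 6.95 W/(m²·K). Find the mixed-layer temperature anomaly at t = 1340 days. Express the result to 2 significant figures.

9.5 K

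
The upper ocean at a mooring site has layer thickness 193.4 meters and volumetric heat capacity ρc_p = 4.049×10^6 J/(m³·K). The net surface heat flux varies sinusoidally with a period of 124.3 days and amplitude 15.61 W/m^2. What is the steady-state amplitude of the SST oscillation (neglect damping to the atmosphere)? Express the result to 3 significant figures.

Areal heat capacity C = ρc_p × D = 4.049×10^6 × 193.4 = 7.83×10^8 J/(m²·K).
Angular frequency ω = 2π / T = 2π / 1.07×10^7 s = 5.85×10^-7 s⁻¹.
Cω = 7.83×10^8 × 5.85×10^-7 = 458 W/(m²·K).
Amplitude A = F₀ / (Cω) = 15.61 / 458 = 0.0341 K.

0.0341 K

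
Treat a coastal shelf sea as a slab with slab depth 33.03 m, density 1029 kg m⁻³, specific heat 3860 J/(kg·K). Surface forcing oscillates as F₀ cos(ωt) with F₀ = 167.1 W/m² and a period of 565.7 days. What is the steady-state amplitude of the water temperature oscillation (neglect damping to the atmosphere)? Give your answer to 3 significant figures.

9.91 K

Areal heat capacity C = ρ c_p D = 1029 × 3860 × 33.03 = 1.31×10^8 J/(m^2 K).
Angular frequency ω = 2π / T = 2π / 4.89×10^7 s = 1.29×10^-7 s⁻¹.
Cω = 1.31×10^8 × 1.29×10^-7 = 16.9 W/(m²·K).
Amplitude A = F₀ / (Cω) = 167.1 / 16.9 = 9.91 K.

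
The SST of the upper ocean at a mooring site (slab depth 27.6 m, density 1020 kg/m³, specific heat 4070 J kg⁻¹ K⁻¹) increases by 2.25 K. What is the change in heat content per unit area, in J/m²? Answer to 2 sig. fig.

Areal heat capacity C = ρ c_p D = 1020 × 4070 × 27.6 = 1.15×10^8 J/(m²·K).
ΔQ = C ΔT = 1.15×10^8 × 2.25 = 2.58×10^8 J/m².

2.6×10^8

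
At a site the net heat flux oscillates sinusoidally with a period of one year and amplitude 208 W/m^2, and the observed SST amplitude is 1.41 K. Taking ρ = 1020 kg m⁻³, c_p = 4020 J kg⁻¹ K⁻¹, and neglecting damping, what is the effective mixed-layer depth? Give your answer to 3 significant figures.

ω = 2π / 3.15×10^7 s = 1.99×10^-7 s⁻¹.
Required C = F₀ / (A ω) = 208 / (1.41 × 1.99×10^-7) = 7.40×10^8 J/(m²·K).
D = C / (ρ c_p) = 7.40×10^8 / (1020 × 4020) = 181 m.

181 m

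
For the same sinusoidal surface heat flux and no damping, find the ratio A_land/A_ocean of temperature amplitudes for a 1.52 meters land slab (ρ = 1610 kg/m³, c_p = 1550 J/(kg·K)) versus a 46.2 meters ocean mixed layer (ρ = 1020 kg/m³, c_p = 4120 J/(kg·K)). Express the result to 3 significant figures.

51.2

C_ocean = 1020 × 4120 × 46.2 = 1.94×10^8 J/(m²·K).
C_land = 1610 × 1550 × 1.52 = 3.79×10^6 J/(m²·K).
Undamped amplitude ∝ 1/C, so A_land/A_ocean = C_ocean/C_land = 51.2.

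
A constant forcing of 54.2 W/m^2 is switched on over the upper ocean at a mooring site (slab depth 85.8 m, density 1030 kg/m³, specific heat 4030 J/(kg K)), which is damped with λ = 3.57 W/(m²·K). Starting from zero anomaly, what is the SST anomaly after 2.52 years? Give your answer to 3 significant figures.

Areal heat capacity C = ρ c_p D = 1030 × 4030 × 85.8 = 3.56×10^8 J/(m²·K).
τ = C / λ = 3.56×10^8 / 3.57 = 9.98×10^7 s.
Equilibrium anomaly ΔT_eq = F / λ = 54.2 / 3.57 = 15.2 K.
t = 2.52 years = 7.95×10^7 s, so t/τ = 0.797.
ΔT(t) = ΔT_eq (1 − e^(−t/τ)) = 15.2 × (1 − e^−0.797) = 8.34 K.

8.34 K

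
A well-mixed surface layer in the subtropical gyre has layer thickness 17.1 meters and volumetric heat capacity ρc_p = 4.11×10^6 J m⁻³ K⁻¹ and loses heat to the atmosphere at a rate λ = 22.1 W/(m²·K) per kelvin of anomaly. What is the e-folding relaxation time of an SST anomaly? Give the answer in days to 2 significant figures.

Areal heat capacity C = ρc_p × D = 4.11×10^6 × 17.1 = 7.03×10^7 J/(m²·K).
Relaxation time τ = C / λ = 7.03×10^7 / 22.1 = 3.18×10^6 s.
In days: 3.18×10^6 s / (86400 s/day) = 36.8 days.

37 days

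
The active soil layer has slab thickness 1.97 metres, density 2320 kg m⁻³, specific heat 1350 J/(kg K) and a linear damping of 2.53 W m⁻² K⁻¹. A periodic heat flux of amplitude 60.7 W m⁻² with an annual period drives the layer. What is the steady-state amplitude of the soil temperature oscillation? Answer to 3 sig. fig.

21.6 K

Areal heat capacity C = ρ c_p D = 2320 × 1350 × 1.97 = 6.17×10^6 J/(m²·K).
Angular frequency ω = 2π / T = 2π / 3.15×10^7 s = 1.99×10^-7 s⁻¹.
√((Cω)² + λ²) = √((1.23)² + 2.53²) = 2.81 W/(m²·K).
Amplitude A = F₀ / √((Cω)²+λ²) = 60.7 / 2.81 = 21.6 K.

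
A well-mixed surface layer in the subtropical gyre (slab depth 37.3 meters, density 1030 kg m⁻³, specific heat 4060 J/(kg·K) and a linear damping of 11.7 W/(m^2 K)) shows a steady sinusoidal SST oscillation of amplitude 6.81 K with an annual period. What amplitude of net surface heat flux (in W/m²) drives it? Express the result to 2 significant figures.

230

Areal heat capacity C = ρ c_p D = 1030 × 4060 × 37.3 = 1.56×10^8 J/(m^2 K).
ω = 2π / 3.15×10^7 s = 1.99×10^-7 s⁻¹.
√((Cω)² + λ²) = √((31.1)² + 11.7²) = 33.2 W/(m²·K).
F₀ = A × √((Cω)²+λ²) = 6.81 × 33.2 = 226 W/m².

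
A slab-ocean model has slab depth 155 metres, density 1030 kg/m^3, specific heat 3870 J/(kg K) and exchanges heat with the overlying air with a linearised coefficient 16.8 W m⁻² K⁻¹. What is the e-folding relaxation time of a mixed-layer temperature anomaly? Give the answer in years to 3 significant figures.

1.17 years

Areal heat capacity C = ρ c_p D = 1030 × 3870 × 155 = 6.18×10^8 J m⁻² K⁻¹.
Relaxation time τ = C / λ = 6.18×10^8 / 16.8 = 3.68×10^7 s.
In years: 3.68×10^7 s / (3.156×10^7 s/year) = 1.17 years.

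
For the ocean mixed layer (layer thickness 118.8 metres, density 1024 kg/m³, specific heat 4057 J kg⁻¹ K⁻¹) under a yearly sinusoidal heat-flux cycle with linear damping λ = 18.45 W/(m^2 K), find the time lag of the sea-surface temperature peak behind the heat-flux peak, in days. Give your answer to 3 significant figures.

Areal heat capacity C = ρ c_p D = 1024 × 4057 × 118.8 = 4.94×10^8 J/(m²·K).
ω = 2π / 3.15×10^7 s = 1.99×10^-7 s⁻¹.
Phase lag φ = arctan(Cω/λ) = arctan(98.3/18.45) = 1.39 rad.
Time lag = φ / ω = 1.39 / 1.99×10^-7 = 6.95×10^6 s = 80.5 days.

80.5 days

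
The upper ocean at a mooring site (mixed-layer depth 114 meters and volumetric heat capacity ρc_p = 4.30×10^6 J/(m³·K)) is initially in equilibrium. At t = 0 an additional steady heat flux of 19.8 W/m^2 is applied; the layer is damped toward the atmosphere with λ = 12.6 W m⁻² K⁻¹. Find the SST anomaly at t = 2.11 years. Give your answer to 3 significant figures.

1.29 K

Areal heat capacity C = ρc_p × D = 4.30×10^6 × 114 = 4.90×10^8 J/(m²·K).
τ = C / λ = 4.90×10^8 / 12.6 = 3.89×10^7 s.
Equilibrium anomaly ΔT_eq = F / λ = 19.8 / 12.6 = 1.57 K.
t = 2.11 years = 6.66×10^7 s, so t/τ = 1.71.
ΔT(t) = ΔT_eq (1 − e^(−t/τ)) = 1.57 × (1 − e^−1.71) = 1.29 K.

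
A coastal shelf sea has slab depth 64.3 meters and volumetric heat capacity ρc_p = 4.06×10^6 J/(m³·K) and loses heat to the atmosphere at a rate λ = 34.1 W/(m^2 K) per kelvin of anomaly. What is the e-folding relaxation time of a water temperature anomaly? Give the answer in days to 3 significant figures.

Areal heat capacity C = ρc_p × D = 4.06×10^6 × 64.3 = 2.61×10^8 J/(m²·K).
Relaxation time τ = C / λ = 2.61×10^8 / 34.1 = 7.66×10^6 s.
In days: 7.66×10^6 s / (86400 s/day) = 88.6 days.

88.6 days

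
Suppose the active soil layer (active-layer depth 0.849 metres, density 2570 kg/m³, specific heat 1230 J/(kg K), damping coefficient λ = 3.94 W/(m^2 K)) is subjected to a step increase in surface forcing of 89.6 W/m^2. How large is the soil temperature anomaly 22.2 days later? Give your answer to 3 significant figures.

21.4 K

Areal heat capacity C = ρ c_p D = 2570 × 1230 × 0.849 = 2.68×10^6 J/(m^2 K).
τ = C / λ = 2.68×10^6 / 3.94 = 6.81×10^5 s.
Equilibrium anomaly ΔT_eq = F / λ = 89.6 / 3.94 = 22.7 K.
t = 22.2 days = 1.92×10^6 s, so t/τ = 2.82.
ΔT(t) = ΔT_eq (1 − e^(−t/τ)) = 22.7 × (1 − e^−2.82) = 21.4 K.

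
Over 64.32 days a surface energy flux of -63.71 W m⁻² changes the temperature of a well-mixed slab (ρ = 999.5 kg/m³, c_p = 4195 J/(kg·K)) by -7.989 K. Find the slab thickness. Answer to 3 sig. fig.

10.6 m

Heat input Q = F Δt = -63.71 × 5.56×10^6 s = -3.54×10^8 J/m².
Required areal heat capacity C = Q / ΔT = 4.43×10^7 J/(m²·K).
Depth D = C / (ρ c_p) = 4.43×10^7 / (999.5 × 4195) = 10.6 m.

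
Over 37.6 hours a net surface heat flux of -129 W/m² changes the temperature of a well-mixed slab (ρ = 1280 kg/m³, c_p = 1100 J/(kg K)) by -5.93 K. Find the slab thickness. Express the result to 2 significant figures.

Heat input Q = F Δt = -129 × 1.35×10^5 s = -1.75×10^7 J/m².
Required areal heat capacity C = Q / ΔT = 2.94×10^6 J/(m²·K).
Depth D = C / (ρ c_p) = 2.94×10^6 / (1280 × 1100) = 2.09 m.

2.1 m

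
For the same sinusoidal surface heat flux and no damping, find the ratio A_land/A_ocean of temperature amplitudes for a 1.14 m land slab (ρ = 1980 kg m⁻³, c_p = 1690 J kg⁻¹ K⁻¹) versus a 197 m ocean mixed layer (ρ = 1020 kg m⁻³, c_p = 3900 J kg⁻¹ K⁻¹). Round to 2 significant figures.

210

C_ocean = 1020 × 3900 × 197 = 7.84×10^8 J/(m²·K).
C_land = 1980 × 1690 × 1.14 = 3.81×10^6 J/(m²·K).
Undamped amplitude ∝ 1/C, so A_land/A_ocean = C_ocean/C_land = 205.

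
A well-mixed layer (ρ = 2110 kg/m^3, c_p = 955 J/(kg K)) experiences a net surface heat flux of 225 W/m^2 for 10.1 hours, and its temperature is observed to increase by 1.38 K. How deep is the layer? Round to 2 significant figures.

2.9 m

Heat input Q = F Δt = 225 × 36400 s = 8.18×10^6 J/m².
Required areal heat capacity C = Q / ΔT = 5.93×10^6 J/(m²·K).
Depth D = C / (ρ c_p) = 5.93×10^6 / (2110 × 955) = 2.94 m.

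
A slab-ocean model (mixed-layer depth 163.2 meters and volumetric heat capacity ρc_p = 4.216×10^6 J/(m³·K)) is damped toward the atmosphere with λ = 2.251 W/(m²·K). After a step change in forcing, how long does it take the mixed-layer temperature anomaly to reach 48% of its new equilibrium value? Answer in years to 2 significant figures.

6.3 years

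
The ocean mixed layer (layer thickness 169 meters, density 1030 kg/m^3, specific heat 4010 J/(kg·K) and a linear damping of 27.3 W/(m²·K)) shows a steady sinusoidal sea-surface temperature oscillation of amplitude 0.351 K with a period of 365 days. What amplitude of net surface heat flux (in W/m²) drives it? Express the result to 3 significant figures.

49.7

Areal heat capacity C = ρ c_p D = 1030 × 4010 × 169 = 6.98×10^8 J m⁻² K⁻¹.
ω = 2π / 3.15×10^7 s = 1.99×10^-7 s⁻¹.
√((Cω)² + λ²) = √((139)² + 27.3²) = 142 W/(m²·K).
F₀ = A × √((Cω)²+λ²) = 0.351 × 142 = 49.7 W/m².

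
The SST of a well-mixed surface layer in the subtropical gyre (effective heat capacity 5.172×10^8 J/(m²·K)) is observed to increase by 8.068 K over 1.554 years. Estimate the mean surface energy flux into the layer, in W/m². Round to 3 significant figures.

Areal heat capacity C = 5.172×10^8 J/(m²·K) (given).
Required heat per unit area: Q = C ΔT = 5.17×10^8 × 8.068 = 4.17×10^9 J/m².
Flux F = Q / Δt = 4.17×10^9 / 4.90×10^7 s = 85.1 W/m².

85.1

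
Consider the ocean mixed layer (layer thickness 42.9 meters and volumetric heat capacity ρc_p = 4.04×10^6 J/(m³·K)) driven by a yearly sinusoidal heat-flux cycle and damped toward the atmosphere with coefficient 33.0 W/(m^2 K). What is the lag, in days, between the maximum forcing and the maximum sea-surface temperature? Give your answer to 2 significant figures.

47 days

Areal heat capacity C = ρc_p × D = 4.04×10^6 × 42.9 = 1.73×10^8 J/(m^2 K).
ω = 2π / 3.15×10^7 s = 1.99×10^-7 s⁻¹.
Phase lag φ = arctan(Cω/λ) = arctan(34.5/33.0) = 0.808 rad.
Time lag = φ / ω = 0.808 / 1.99×10^-7 = 4.06×10^6 s = 46.9 days.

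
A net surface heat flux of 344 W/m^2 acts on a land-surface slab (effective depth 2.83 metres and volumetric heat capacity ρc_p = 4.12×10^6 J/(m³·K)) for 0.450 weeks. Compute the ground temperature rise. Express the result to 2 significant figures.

Areal heat capacity C = ρc_p × D = 4.12×10^6 × 2.83 = 1.17×10^7 J/(m^2 K).
Net heat input Q = F Δt = 344 × (0.450 weeks × 6.048×10^5 s/week) = 9.36×10^7 J/m².
ΔT = Q / C = 9.36×10^7 / 1.17×10^7 = 8.03 K.

8.0 K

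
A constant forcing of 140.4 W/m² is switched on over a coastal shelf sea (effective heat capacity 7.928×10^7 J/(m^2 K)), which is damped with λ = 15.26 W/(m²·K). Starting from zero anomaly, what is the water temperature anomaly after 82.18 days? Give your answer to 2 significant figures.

6.9 K

Areal heat capacity C = 7.928×10^7 J/(m^2 K) (given).
τ = C / λ = 7.93×10^7 / 15.26 = 5.20×10^6 s.
Equilibrium anomaly ΔT_eq = F / λ = 140.4 / 15.26 = 9.20 K.
t = 82.18 days = 7.10×10^6 s, so t/τ = 1.37.
ΔT(t) = ΔT_eq (1 − e^(−t/τ)) = 9.20 × (1 − e^−1.37) = 6.85 K.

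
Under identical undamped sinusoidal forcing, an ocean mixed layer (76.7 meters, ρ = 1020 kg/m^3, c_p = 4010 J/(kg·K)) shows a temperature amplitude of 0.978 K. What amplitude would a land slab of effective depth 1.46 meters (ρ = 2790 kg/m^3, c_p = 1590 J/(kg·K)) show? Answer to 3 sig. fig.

47.4 K

C_ocean = 3.14×10^8 J/(m²·K); C_land = 6.48×10^6 J/(m²·K).
A ∝ 1/C ⇒ A_land = A_ocean × C_ocean/C_land = 0.978 × 48.4 = 47.4 K.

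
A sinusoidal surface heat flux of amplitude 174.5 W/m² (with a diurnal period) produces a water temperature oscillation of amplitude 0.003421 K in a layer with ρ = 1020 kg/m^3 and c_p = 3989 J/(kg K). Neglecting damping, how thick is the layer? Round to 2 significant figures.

170 m

ω = 2π / 86400 s = 7.27×10^-5 s⁻¹.
Required C = F₀ / (A ω) = 174.5 / (0.003421 × 7.27×10^-5) = 7.01×10^8 J/(m²·K).
D = C / (ρ c_p) = 7.01×10^8 / (1020 × 3989) = 172 m.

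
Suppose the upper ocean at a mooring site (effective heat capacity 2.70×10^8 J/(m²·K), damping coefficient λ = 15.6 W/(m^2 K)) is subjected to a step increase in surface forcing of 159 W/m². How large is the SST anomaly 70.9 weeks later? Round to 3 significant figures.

9.34 K

Areal heat capacity C = 2.70×10^8 J/(m²·K) (given).
τ = C / λ = 2.70×10^8 / 15.6 = 1.73×10^7 s.
Equilibrium anomaly ΔT_eq = F / λ = 159 / 15.6 = 10.2 K.
t = 70.9 weeks = 4.29×10^7 s, so t/τ = 2.48.
ΔT(t) = ΔT_eq (1 − e^(−t/τ)) = 10.2 × (1 − e^−2.48) = 9.34 K.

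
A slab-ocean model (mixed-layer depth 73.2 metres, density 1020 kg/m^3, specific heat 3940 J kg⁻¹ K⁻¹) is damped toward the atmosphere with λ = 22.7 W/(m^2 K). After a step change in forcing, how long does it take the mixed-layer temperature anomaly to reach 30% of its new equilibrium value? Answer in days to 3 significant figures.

53.5 days

Areal heat capacity C = ρ c_p D = 1020 × 3940 × 73.2 = 2.94×10^8 J m⁻² K⁻¹.
τ = C / λ = 2.94×10^8 / 22.7 = 1.30×10^7 s.
Fraction reached: 1 − e^(−t/τ) = 0.30 ⇒ t = −τ ln(1 − 0.30) = τ × 0.357.
t = 4.62×10^6 s = 53.5 days.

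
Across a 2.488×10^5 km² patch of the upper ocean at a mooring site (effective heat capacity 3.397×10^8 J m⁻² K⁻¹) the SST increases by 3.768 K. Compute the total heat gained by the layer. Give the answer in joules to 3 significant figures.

3.18×10^20 J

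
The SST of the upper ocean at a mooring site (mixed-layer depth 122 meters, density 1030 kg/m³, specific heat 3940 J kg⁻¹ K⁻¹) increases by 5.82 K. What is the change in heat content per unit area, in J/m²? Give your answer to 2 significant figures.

2.9×10^9

Areal heat capacity C = ρ c_p D = 1030 × 3940 × 122 = 4.95×10^8 J/(m^2 K).
ΔQ = C ΔT = 4.95×10^8 × 5.82 = 2.88×10^9 J/m².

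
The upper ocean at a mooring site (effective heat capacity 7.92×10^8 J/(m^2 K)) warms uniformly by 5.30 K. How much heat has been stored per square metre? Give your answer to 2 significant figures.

Areal heat capacity C = 7.92×10^8 J/(m^2 K) (given).
ΔQ = C ΔT = 7.92×10^8 × 5.30 = 4.20×10^9 J/m².

4.2×10^9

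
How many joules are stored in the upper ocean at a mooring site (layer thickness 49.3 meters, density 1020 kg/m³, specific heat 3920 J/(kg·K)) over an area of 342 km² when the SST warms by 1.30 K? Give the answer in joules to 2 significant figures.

8.8×10^16 J

Areal heat capacity C = ρ c_p D = 1020 × 3920 × 49.3 = 1.97×10^8 J/(m²·K).
Heat per unit area: q = C ΔT = 1.97×10^8 × 1.30 = 2.56×10^8 J/m².
Total heat: Q = q × A = 2.56×10^8 × (342 × 10⁶ m²) = 8.76×10^16 J.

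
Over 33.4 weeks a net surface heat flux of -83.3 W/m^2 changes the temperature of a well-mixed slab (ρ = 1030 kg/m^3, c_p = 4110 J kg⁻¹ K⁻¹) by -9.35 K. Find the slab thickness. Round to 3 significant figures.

42.5 m

Heat input Q = F Δt = -83.3 × 2.02×10^7 s = -1.68×10^9 J/m².
Required areal heat capacity C = Q / ΔT = 1.80×10^8 J/(m²·K).
Depth D = C / (ρ c_p) = 1.80×10^8 / (1030 × 4110) = 42.5 m.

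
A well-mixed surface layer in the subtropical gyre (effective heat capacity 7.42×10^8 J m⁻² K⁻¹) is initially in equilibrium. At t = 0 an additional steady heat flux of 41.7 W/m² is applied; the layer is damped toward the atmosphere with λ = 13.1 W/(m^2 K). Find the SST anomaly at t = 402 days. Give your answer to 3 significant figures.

Areal heat capacity C = 7.42×10^8 J m⁻² K⁻¹ (given).
τ = C / λ = 7.42×10^8 / 13.1 = 5.66×10^7 s.
Equilibrium anomaly ΔT_eq = F / λ = 41.7 / 13.1 = 3.18 K.
t = 402 days = 3.47×10^7 s, so t/τ = 0.613.
ΔT(t) = ΔT_eq (1 − e^(−t/τ)) = 3.18 × (1 − e^−0.613) = 1.46 K.

1.46 K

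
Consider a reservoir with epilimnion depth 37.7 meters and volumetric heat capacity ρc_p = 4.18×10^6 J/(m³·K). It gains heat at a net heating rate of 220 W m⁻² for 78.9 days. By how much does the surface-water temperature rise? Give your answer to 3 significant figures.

Areal heat capacity C = ρc_p × D = 4.18×10^6 × 37.7 = 1.58×10^8 J/(m²·K).
Net heat input Q = F Δt = 220 × (78.9 days × 86400 s/day) = 1.50×10^9 J/m².
ΔT = Q / C = 1.50×10^9 / 1.58×10^8 = 9.52 K.

9.52 K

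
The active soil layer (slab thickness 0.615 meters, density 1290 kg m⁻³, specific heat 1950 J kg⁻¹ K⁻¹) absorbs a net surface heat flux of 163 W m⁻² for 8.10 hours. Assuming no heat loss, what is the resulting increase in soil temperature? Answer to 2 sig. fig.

3.1 K

Areal heat capacity C = ρ c_p D = 1290 × 1950 × 0.615 = 1.55×10^6 J m⁻² K⁻¹.
Net heat input Q = F Δt = 163 × (8.10 hours × 3600 s/hour) = 4.75×10^6 J/m².
ΔT = Q / C = 4.75×10^6 / 1.55×10^6 = 3.07 K.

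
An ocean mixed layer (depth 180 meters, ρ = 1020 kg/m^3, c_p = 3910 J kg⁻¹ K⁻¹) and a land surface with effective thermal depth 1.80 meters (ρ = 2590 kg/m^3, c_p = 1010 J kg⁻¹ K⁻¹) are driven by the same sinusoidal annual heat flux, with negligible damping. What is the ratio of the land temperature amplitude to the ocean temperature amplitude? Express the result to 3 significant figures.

152

C_ocean = 1020 × 3910 × 180 = 7.18×10^8 J/(m²·K).
C_land = 2590 × 1010 × 1.80 = 4.71×10^6 J/(m²·K).
Undamped amplitude ∝ 1/C, so A_land/A_ocean = C_ocean/C_land = 152.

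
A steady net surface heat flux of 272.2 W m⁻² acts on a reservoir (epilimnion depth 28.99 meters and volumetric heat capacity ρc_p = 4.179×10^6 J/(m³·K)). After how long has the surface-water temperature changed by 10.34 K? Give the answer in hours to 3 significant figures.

Areal heat capacity C = ρc_p × D = 4.179×10^6 × 28.99 = 1.21×10^8 J m⁻² K⁻¹.
Time required: Δt = C ΔT / F = 1.21×10^8 × 10.34 / 272.2 = 4.60×10^6 s.
In hours: 4.60×10^6 s / (3600 s/hour) = 1280 hours.

1280 hours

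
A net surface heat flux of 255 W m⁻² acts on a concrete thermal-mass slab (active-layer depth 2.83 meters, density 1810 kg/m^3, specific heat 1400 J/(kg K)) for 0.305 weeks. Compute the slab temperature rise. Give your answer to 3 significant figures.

6.56 K

Areal heat capacity C = ρ c_p D = 1810 × 1400 × 2.83 = 7.17×10^6 J/(m²·K).
Net heat input Q = F Δt = 255 × (0.305 weeks × 6.048×10^5 s/week) = 4.70×10^7 J/m².
ΔT = Q / C = 4.70×10^7 / 7.17×10^6 = 6.56 K.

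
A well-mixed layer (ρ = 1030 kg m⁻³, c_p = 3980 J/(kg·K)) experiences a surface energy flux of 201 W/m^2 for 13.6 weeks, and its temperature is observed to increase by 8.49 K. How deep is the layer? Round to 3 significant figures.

Heat input Q = F Δt = 201 × 8.23×10^6 s = 1.65×10^9 J/m².
Required areal heat capacity C = Q / ΔT = 1.95×10^8 J/(m²·K).
Depth D = C / (ρ c_p) = 1.95×10^8 / (1030 × 3980) = 47.5 m.

47.5 m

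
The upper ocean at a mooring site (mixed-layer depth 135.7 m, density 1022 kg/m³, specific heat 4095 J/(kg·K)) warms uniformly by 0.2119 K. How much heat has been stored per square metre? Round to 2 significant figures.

Areal heat capacity C = ρ c_p D = 1022 × 4095 × 135.7 = 5.68×10^8 J/(m^2 K).
ΔQ = C ΔT = 5.68×10^8 × 0.2119 = 1.20×10^8 J/m².

1.2×10^8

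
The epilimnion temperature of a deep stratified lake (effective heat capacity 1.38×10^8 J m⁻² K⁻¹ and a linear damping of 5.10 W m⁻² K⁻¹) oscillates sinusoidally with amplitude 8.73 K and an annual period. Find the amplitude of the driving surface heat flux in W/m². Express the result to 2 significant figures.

240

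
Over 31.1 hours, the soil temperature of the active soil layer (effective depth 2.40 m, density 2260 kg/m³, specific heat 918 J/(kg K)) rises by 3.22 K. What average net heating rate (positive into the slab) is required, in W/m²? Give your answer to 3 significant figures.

143

Areal heat capacity C = ρ c_p D = 2260 × 918 × 2.40 = 4.98×10^6 J m⁻² K⁻¹.
Required heat per unit area: Q = C ΔT = 4.98×10^6 × 3.22 = 1.60×10^7 J/m².
Flux F = Q / Δt = 1.60×10^7 / 1.12×10^5 s = 143 W/m².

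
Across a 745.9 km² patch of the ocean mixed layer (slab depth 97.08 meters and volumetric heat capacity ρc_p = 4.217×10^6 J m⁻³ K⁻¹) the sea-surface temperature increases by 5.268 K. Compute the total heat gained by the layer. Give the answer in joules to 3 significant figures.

1.61×10^18 J

Areal heat capacity C = ρc_p × D = 4.217×10^6 × 97.08 = 4.09×10^8 J/(m^2 K).
Heat per unit area: q = C ΔT = 4.09×10^8 × 5.268 = 2.16×10^9 J/m².
Total heat: Q = q × A = 2.16×10^9 × (745.9 × 10⁶ m²) = 1.61×10^18 J.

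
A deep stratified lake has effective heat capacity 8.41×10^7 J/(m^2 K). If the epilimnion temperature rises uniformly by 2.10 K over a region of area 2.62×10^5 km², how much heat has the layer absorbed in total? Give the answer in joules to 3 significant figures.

4.63×10^19 J

Areal heat capacity C = 8.41×10^7 J/(m^2 K) (given).
Heat per unit area: q = C ΔT = 8.41×10^7 × 2.10 = 1.77×10^8 J/m².
Total heat: Q = q × A = 1.77×10^8 × (2.62×10^5 × 10⁶ m²) = 4.63×10^19 J.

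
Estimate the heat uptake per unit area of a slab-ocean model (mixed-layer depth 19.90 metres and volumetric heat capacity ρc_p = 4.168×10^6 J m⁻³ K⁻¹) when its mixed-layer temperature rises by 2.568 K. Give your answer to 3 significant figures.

2.13×10^8

Areal heat capacity C = ρc_p × D = 4.168×10^6 × 19.90 = 8.29×10^7 J/(m²·K).
ΔQ = C ΔT = 8.29×10^7 × 2.568 = 2.13×10^8 J/m².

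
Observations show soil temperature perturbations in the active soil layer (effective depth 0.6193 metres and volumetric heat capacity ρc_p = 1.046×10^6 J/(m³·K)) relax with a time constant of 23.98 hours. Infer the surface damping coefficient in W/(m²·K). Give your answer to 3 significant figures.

7.50

Areal heat capacity C = ρc_p × D = 1.046×10^6 × 0.6193 = 6.48×10^5 J/(m²·K).
τ = 23.98 hours = 86300 s.
λ = C / τ = 6.48×10^5 / 86300 = 7.50 W/(m²·K).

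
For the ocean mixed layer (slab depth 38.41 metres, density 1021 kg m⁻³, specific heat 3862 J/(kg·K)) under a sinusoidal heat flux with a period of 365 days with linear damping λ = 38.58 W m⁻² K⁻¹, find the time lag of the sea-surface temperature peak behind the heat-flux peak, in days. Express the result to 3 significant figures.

38.6 days

Areal heat capacity C = ρ c_p D = 1021 × 3862 × 38.41 = 1.51×10^8 J m⁻² K⁻¹.
ω = 2π / 3.15×10^7 s = 1.99×10^-7 s⁻¹.
Phase lag φ = arctan(Cω/λ) = arctan(30.2/38.58) = 0.664 rad.
Time lag = φ / ω = 0.664 / 1.99×10^-7 = 3.33×10^6 s = 38.6 days.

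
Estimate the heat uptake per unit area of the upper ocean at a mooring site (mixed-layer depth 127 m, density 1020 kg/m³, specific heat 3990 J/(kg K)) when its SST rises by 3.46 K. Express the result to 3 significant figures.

1.79×10^9

Areal heat capacity C = ρ c_p D = 1020 × 3990 × 127 = 5.17×10^8 J/(m^2 K).
ΔQ = C ΔT = 5.17×10^8 × 3.46 = 1.79×10^9 J/m².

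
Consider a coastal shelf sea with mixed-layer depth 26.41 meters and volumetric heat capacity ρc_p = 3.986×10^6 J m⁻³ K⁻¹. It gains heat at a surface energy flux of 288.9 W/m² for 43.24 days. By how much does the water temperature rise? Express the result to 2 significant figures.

10 K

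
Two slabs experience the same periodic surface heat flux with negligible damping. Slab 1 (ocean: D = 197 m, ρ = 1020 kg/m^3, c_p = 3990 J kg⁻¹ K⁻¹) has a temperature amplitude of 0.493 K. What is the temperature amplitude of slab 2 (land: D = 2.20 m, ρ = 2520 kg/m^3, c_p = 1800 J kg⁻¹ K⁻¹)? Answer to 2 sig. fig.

C_ocean = 8.02×10^8 J/(m²·K); C_land = 9.98×10^6 J/(m²·K).
A ∝ 1/C ⇒ A_land = A_ocean × C_ocean/C_land = 0.493 × 80.3 = 39.6 K.

40 K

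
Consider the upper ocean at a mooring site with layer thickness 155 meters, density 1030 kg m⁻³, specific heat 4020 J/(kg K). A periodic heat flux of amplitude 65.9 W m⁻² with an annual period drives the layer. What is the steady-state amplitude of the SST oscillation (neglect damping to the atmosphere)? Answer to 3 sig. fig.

Areal heat capacity C = ρ c_p D = 1030 × 4020 × 155 = 6.42×10^8 J/(m^2 K).
Angular frequency ω = 2π / T = 2π / 3.15×10^7 s = 1.99×10^-7 s⁻¹.
Cω = 6.42×10^8 × 1.99×10^-7 = 128 W/(m²·K).
Amplitude A = F₀ / (Cω) = 65.9 / 128 = 0.515 K.

0.515 K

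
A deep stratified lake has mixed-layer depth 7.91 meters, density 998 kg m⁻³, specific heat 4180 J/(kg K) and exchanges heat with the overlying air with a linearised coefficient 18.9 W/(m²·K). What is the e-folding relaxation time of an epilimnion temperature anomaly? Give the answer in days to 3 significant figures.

20.2 days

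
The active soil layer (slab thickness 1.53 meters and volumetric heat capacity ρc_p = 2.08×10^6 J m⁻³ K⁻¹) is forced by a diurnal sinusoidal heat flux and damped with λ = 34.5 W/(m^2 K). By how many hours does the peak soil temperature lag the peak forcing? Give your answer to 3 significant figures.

Areal heat capacity C = ρc_p × D = 2.08×10^6 × 1.53 = 3.18×10^6 J/(m^2 K).
ω = 2π / 86400 s = 7.27×10^-5 s⁻¹.
Phase lag φ = arctan(Cω/λ) = arctan(231/34.5) = 1.42 rad.
Time lag = φ / ω = 1.42 / 7.27×10^-5 = 19600 s = 5.43 hours.

5.43 hours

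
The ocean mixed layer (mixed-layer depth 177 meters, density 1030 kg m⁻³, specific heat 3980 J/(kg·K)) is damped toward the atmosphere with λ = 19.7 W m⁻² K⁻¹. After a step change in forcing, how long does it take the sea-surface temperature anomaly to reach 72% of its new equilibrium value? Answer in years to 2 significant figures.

1.5 years

Areal heat capacity C = ρ c_p D = 1030 × 3980 × 177 = 7.26×10^8 J/(m²·K).
τ = C / λ = 7.26×10^8 / 19.7 = 3.68×10^7 s.
Fraction reached: 1 − e^(−t/τ) = 0.72 ⇒ t = −τ ln(1 − 0.72) = τ × 1.27.
t = 4.69×10^7 s = 1.49 years.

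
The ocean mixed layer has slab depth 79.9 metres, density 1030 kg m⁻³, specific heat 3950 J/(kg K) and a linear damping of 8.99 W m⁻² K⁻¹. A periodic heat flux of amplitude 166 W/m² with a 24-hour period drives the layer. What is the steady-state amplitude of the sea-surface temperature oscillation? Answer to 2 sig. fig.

0.0070 K

Areal heat capacity C = ρ c_p D = 1030 × 3950 × 79.9 = 3.25×10^8 J/(m^2 K).
Angular frequency ω = 2π / T = 2π / 86400 s = 7.27×10^-5 s⁻¹.
√((Cω)² + λ²) = √((23600)² + 8.99²) = 23600 W/(m²·K).
Amplitude A = F₀ / √((Cω)²+λ²) = 166 / 23600 = 0.00702 K.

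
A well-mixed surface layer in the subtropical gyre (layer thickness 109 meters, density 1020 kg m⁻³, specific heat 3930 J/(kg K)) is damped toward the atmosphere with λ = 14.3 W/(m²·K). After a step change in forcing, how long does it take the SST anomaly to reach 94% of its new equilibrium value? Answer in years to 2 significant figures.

2.7 years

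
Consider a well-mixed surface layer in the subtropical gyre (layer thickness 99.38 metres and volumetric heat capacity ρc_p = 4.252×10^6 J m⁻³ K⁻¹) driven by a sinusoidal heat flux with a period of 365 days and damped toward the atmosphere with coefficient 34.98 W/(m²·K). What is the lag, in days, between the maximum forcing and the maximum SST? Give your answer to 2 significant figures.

68 days

Areal heat capacity C = ρc_p × D = 4.252×10^6 × 99.38 = 4.23×10^8 J/(m²·K).
ω = 2π / 3.15×10^7 s = 1.99×10^-7 s⁻¹.
Phase lag φ = arctan(Cω/λ) = arctan(84.2/34.98) = 1.18 rad.
Time lag = φ / ω = 1.18 / 1.99×10^-7 = 5.91×10^6 s = 68.4 days.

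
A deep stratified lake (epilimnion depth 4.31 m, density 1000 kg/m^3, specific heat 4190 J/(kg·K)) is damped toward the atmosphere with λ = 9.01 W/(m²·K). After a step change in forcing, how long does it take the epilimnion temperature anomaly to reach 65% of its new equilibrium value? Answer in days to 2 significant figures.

24 days

Areal heat capacity C = ρ c_p D = 1000 × 4190 × 4.31 = 1.81×10^7 J/(m²·K).
τ = C / λ = 1.81×10^7 / 9.01 = 2.00×10^6 s.
Fraction reached: 1 − e^(−t/τ) = 0.65 ⇒ t = −τ ln(1 − 0.65) = τ × 1.05.
t = 2.10×10^6 s = 24.4 days.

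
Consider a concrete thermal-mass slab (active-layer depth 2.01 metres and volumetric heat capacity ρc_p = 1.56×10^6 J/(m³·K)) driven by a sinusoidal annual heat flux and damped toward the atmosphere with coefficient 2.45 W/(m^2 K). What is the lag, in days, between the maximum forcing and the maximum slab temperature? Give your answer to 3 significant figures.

Areal heat capacity C = ρc_p × D = 1.56×10^6 × 2.01 = 3.14×10^6 J/(m²·K).
ω = 2π / 3.15×10^7 s = 1.99×10^-7 s⁻¹.
Phase lag φ = arctan(Cω/λ) = arctan(0.625/2.45) = 0.250 rad.
Time lag = φ / ω = 0.250 / 1.99×10^-7 = 1.25×10^6 s = 14.5 days.

14.5 days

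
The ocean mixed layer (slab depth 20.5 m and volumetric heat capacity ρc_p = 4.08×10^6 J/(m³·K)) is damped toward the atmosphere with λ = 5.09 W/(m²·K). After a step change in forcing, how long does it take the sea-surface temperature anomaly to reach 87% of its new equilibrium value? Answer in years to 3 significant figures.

1.06 years

Areal heat capacity C = ρc_p × D = 4.08×10^6 × 20.5 = 8.36×10^7 J m⁻² K⁻¹.
τ = C / λ = 8.36×10^7 / 5.09 = 1.64×10^7 s.
Fraction reached: 1 − e^(−t/τ) = 0.87 ⇒ t = −τ ln(1 − 0.87) = τ × 2.04.
t = 3.35×10^7 s = 1.06 years.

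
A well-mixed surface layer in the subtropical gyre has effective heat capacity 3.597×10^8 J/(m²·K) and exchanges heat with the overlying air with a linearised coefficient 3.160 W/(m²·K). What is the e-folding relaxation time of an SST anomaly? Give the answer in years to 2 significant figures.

3.6 years

Areal heat capacity C = 3.597×10^8 J/(m²·K) (given).
Relaxation time τ = C / λ = 3.60×10^8 / 3.160 = 1.14×10^8 s.
In years: 1.14×10^8 s / (3.156×10^7 s/year) = 3.61 years.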